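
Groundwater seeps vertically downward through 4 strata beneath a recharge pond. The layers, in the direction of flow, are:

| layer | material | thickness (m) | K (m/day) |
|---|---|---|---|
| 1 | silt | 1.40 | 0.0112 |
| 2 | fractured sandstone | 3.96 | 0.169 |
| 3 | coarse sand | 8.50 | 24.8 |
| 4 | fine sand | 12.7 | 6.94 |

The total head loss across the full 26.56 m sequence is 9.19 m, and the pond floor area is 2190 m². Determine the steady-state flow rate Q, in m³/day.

134

Flow is perpendicular to layering, so the layers act in series and the equivalent K is the thickness-weighted harmonic mean.
Total thickness L = 1.40 + 3.96 + 8.50 + 12.7 = 26.56 m.
Σ(b_i/K_i) = 1.40/0.0112 + 3.96/0.169 + 8.50/24.8 + 12.7/6.94 = 150.6 d.
K_eq = L / Σ(b_i/K_i) = 26.56 / 150.6 = 0.1764 m/day.
Q = K_eq · A · (Δh/L) = 0.1764 × 2190 × (9.19/26.56) = 133.6 m³/day.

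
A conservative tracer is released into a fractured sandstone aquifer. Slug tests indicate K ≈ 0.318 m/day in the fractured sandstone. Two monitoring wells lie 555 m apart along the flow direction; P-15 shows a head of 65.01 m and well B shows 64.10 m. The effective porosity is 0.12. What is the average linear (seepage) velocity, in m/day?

0.00435

Hydraulic gradient i = (65.01 − 64.10) / 555 = 0.91 / 555 = 0.001640.
Darcy flux q = K · i = 0.3180 × 0.001640 = 0.0005214 m/day.
Seepage velocity v = q / n_e = 0.0005214 / 0.12 = 0.004345 m/day.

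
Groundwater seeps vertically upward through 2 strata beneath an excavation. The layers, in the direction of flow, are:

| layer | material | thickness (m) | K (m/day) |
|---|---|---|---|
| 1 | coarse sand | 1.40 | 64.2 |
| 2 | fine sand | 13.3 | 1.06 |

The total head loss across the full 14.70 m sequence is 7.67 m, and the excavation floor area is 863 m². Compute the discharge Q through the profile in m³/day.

Flow is perpendicular to layering, so the layers act in series and the equivalent K is the thickness-weighted harmonic mean.
Total thickness L = 1.40 + 13.3 = 14.70 m.
Σ(b_i/K_i) = 1.40/64.2 + 13.3/1.06 = 12.57 d.
K_eq = L / Σ(b_i/K_i) = 14.70 / 12.57 = 1.170 m/day.
Q = K_eq · A · (Δh/L) = 1.170 × 863 × (7.67/14.70) = 526.6 m³/day.

527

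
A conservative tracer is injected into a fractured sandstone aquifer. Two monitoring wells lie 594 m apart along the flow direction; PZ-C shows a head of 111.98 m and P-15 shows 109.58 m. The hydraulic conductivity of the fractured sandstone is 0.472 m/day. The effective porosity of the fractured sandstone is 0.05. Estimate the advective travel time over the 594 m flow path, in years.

42.6

Hydraulic gradient i = (111.98 − 109.58) / 594 = 2.4 / 594 = 0.004040.
Darcy flux q = K · i = 0.4720 × 0.004040 = 0.001907 m/day.
Seepage velocity v = q / n_e = 0.001907 / 0.05 = 0.03814 m/day.
Travel time t = L / v = 594 / 0.03814 = 15574 days = 42.64 years.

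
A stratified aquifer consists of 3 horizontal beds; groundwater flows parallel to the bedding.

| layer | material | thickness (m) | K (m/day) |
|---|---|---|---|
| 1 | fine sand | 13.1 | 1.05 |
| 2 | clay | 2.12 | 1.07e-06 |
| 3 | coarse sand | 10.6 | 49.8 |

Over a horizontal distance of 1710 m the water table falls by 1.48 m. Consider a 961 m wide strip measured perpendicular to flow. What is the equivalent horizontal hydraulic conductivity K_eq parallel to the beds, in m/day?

21.0

Flow is parallel to layering, so each bed carries its own Darcy discharge and the transmissivities add.
Σ(K_i·b_i) = 1.05×13.1 + 1.07e-06×2.12 + 49.8×10.6 = 541.6 m²/day.
Total thickness b = 25.82 m, so K_eq = Σ(K_i·b_i)/b = 20.98 m/day.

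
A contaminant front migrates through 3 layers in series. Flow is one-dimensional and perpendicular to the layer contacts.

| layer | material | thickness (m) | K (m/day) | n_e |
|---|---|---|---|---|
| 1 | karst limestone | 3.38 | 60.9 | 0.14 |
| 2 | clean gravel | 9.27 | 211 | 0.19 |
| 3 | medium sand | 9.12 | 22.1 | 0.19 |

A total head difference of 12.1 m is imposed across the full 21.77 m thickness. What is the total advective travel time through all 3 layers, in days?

0.168

With flow normal to the layers, continuity requires the same specific discharge q through every layer.
Σ(b_i/K_i) = 3.38/60.9 + 9.27/211 + 9.12/22.1 = 0.5121 d.
q = Δh / Σ(b_i/K_i) = 12.1 / 0.5121 = 23.63 m/day.
In each layer the seepage velocity is v_i = q/n_i, so the layer transit time is t_i = b_i·n_i / q:
  layer 1 (karst limestone): t_1 = 3.38 × 0.14 / 23.63 = 0.02003 d
  layer 2 (clean gravel): t_2 = 9.27 × 0.19 / 23.63 = 0.07454 d
  layer 3 (medium sand): t_3 = 9.12 × 0.19 / 23.63 = 0.07334 d
Total t = Σ t_i = 0.1679 days.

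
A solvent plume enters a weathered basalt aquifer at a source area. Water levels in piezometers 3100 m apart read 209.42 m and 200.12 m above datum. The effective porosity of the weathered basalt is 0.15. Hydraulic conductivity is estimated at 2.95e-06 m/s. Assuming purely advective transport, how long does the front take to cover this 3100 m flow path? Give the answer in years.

1660

Convert K: 2.95e-06 m/s × 86400 = 0.2549 m/day.
Hydraulic gradient i = (209.42 − 200.12) / 3100 = 9.3 / 3100 = 0.003000.
Darcy flux q = K · i = 0.2549 × 0.003000 = 0.0007646 m/day.
Seepage velocity v = q / n_e = 0.0007646 / 0.15 = 0.005098 m/day.
Travel time t = L / v = 3100 / 0.005098 = 6.081e+05 days = 1665 years.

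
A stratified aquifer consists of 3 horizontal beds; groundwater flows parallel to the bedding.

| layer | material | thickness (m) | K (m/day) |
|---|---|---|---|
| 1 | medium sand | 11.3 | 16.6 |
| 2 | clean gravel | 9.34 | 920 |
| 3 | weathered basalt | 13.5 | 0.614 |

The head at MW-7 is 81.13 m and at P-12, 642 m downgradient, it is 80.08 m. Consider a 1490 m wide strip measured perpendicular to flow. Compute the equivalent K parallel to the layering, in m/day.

Flow is parallel to layering, so each bed carries its own Darcy discharge and the transmissivities add.
Σ(K_i·b_i) = 16.6×11.3 + 920×9.34 + 0.614×13.5 = 8789 m²/day.
Total thickness b = 34.14 m, so K_eq = Σ(K_i·b_i)/b = 257.4 m/day.

257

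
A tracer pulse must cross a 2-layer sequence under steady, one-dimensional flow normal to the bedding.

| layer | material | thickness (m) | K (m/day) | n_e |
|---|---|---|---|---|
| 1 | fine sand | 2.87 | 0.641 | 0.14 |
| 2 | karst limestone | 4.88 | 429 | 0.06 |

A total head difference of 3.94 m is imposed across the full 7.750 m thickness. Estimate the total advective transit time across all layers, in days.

With flow normal to the layers, continuity requires the same specific discharge q through every layer.
Σ(b_i/K_i) = 2.87/0.641 + 4.88/429 = 4.489 d.
q = Δh / Σ(b_i/K_i) = 3.94 / 4.489 = 0.8777 m/day.
In each layer the seepage velocity is v_i = q/n_i, so the layer transit time is t_i = b_i·n_i / q:
  layer 1 (fine sand): t_1 = 2.87 × 0.14 / 0.8777 = 0.4578 d
  layer 2 (karst limestone): t_2 = 4.88 × 0.06 / 0.8777 = 0.3336 d
Total t = Σ t_i = 0.7913 days.

0.791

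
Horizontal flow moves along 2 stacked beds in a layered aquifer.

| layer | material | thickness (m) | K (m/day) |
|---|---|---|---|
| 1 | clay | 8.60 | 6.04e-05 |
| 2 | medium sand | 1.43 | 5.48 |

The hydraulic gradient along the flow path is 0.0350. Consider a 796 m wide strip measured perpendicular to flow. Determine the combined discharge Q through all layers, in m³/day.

Flow is parallel to layering, so each bed carries its own Darcy discharge and the transmissivities add.
Σ(K_i·b_i) = 6.04e-05×8.60 + 5.48×1.43 = 7.837 m²/day.
Hydraulic gradient i = 0.0350.
Q = Σ(K_i·b_i) · W · i = 7.837 × 796 × 0.03500 = 218.3 m³/day.

218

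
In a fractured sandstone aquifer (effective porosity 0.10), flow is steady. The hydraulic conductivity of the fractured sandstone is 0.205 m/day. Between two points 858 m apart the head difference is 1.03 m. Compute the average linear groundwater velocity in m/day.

Hydraulic gradient i = Δh / L = 1.03 / 858 = 0.001200.
Darcy flux q = K · i = 0.2050 × 0.001200 = 0.0002461 m/day.
Seepage velocity v = q / n_e = 0.0002461 / 0.10 = 0.002461 m/day.

0.00246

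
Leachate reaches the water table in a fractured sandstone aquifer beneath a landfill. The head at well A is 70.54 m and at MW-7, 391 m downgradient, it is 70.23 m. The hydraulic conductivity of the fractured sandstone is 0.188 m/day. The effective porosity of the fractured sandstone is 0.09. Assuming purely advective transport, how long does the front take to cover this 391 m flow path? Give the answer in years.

646

Hydraulic gradient i = (70.54 − 70.23) / 391 = 0.31 / 391 = 0.0007928.
Darcy flux q = K · i = 0.1880 × 0.0007928 = 0.0001491 m/day.
Seepage velocity v = q / n_e = 0.0001491 / 0.09 = 0.001656 m/day.
Travel time t = L / v = 391 / 0.001656 = 2.361e+05 days = 646.4 years.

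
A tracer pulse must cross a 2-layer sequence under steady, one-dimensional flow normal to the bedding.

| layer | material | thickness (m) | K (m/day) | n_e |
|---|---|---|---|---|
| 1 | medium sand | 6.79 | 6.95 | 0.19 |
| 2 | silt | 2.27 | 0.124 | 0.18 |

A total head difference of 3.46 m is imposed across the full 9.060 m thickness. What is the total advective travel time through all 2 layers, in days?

With flow normal to the layers, continuity requires the same specific discharge q through every layer.
Σ(b_i/K_i) = 6.79/6.95 + 2.27/0.124 = 19.28 d.
q = Δh / Σ(b_i/K_i) = 3.46 / 19.28 = 0.1794 m/day.
In each layer the seepage velocity is v_i = q/n_i, so the layer transit time is t_i = b_i·n_i / q:
  layer 1 (medium sand): t_1 = 6.79 × 0.19 / 0.1794 = 7.190 d
  layer 2 (silt): t_2 = 2.27 × 0.18 / 0.1794 = 2.277 d
Total t = Σ t_i = 9.467 days.

9.47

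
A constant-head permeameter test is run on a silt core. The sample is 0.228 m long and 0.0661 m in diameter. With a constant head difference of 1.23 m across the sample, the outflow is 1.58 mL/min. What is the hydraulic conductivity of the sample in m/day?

0.123

Cross-sectional area A = π·(d/2)² = π × (0.0661/2)² = 0.003432 m².
Convert discharge: 1.58 mL/min = 2.633e-08 m³/s.
Darcy's law rearranged: K = Q·L / (A·Δh) = 2.633e-08 × 0.228 / (0.003432 × 1.23) = 1.422e-06 m/s = 0.1229 m/day.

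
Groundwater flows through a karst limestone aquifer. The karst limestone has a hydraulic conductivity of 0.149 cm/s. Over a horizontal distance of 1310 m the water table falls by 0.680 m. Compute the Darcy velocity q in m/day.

Convert K: 0.149 cm/s × 864 = 128.7 m/day.
Hydraulic gradient i = Δh / L = 0.680 / 1310 = 0.0005191.
Specific discharge q = K · i = 128.7 × 0.0005191 = 0.06682 m/day.

0.0668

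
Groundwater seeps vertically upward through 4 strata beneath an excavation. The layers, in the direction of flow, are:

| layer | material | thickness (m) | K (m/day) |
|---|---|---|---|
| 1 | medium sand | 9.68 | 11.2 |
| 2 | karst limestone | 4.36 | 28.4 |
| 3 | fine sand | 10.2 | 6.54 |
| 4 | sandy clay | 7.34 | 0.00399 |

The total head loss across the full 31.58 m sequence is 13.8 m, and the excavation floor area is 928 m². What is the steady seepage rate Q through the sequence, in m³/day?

6.95

Flow is perpendicular to layering, so the layers act in series and the equivalent K is the thickness-weighted harmonic mean.
Total thickness L = 9.68 + 4.36 + 10.2 + 7.34 = 31.58 m.
Σ(b_i/K_i) = 9.68/11.2 + 4.36/28.4 + 10.2/6.54 + 7.34/0.00399 = 1842 d.
K_eq = L / Σ(b_i/K_i) = 31.58 / 1842 = 0.01714 m/day.
Q = K_eq · A · (Δh/L) = 0.01714 × 928 × (13.8/31.58) = 6.952 m³/day.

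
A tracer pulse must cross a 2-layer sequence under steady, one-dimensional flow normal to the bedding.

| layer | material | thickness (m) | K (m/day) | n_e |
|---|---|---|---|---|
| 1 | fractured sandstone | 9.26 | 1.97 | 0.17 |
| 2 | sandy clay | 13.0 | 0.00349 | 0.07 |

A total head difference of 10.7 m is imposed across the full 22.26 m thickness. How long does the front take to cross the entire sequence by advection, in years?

2.37

With flow normal to the layers, continuity requires the same specific discharge q through every layer.
Σ(b_i/K_i) = 9.26/1.97 + 13.0/0.00349 = 3730 d.
q = Δh / Σ(b_i/K_i) = 10.7 / 3730 = 0.002869 m/day.
In each layer the seepage velocity is v_i = q/n_i, so the layer transit time is t_i = b_i·n_i / q:
  layer 1 (fractured sandstone): t_1 = 9.26 × 0.17 / 0.002869 = 548.7 d
  layer 2 (sandy clay): t_2 = 13.0 × 0.07 / 0.002869 = 317.2 d
Total t = Σ t_i = 865.9 days = 2.371 years.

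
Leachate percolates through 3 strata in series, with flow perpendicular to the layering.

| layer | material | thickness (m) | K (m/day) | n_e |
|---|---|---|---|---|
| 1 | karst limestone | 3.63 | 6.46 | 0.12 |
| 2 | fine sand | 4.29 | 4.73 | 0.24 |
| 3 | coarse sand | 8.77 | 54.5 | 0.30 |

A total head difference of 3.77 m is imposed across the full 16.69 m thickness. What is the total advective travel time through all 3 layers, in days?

With flow normal to the layers, continuity requires the same specific discharge q through every layer.
Σ(b_i/K_i) = 3.63/6.46 + 4.29/4.73 + 8.77/54.5 = 1.630 d.
q = Δh / Σ(b_i/K_i) = 3.77 / 1.630 = 2.313 m/day.
In each layer the seepage velocity is v_i = q/n_i, so the layer transit time is t_i = b_i·n_i / q:
  layer 1 (karst limestone): t_1 = 3.63 × 0.12 / 2.313 = 0.1883 d
  layer 2 (fine sand): t_2 = 4.29 × 0.24 / 2.313 = 0.4451 d
  layer 3 (coarse sand): t_3 = 8.77 × 0.30 / 2.313 = 1.137 d
Total t = Σ t_i = 1.771 days.

1.77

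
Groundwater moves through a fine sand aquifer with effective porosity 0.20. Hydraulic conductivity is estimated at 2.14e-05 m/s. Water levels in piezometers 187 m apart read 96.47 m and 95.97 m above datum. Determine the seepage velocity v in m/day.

Convert K: 2.14e-05 m/s × 86400 = 1.849 m/day.
Hydraulic gradient i = (96.47 − 95.97) / 187 = 0.5 / 187 = 0.002674.
Darcy flux q = K · i = 1.849 × 0.002674 = 0.004944 m/day.
Seepage velocity v = q / n_e = 0.004944 / 0.20 = 0.02472 m/day.

0.0247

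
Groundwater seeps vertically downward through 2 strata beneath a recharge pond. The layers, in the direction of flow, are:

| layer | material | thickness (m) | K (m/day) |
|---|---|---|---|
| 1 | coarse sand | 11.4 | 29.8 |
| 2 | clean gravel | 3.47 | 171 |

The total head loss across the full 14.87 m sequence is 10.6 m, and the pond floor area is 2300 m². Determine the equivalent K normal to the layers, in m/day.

Flow is perpendicular to layering, so the layers act in series and the equivalent K is the thickness-weighted harmonic mean.
Total thickness L = 11.4 + 3.47 = 14.87 m.
Σ(b_i/K_i) = 11.4/29.8 + 3.47/171 = 0.4028 d.
K_eq = L / Σ(b_i/K_i) = 14.87 / 0.4028 = 36.91 m/day.

36.9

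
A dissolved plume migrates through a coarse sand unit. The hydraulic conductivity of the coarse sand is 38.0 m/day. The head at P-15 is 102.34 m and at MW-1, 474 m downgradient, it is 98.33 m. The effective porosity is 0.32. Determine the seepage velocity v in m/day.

Hydraulic gradient i = (102.34 − 98.33) / 474 = 4.01 / 474 = 0.008460.
Darcy flux q = K · i = 38.00 × 0.008460 = 0.3215 m/day.
Seepage velocity v = q / n_e = 0.3215 / 0.32 = 1.005 m/day.

1.00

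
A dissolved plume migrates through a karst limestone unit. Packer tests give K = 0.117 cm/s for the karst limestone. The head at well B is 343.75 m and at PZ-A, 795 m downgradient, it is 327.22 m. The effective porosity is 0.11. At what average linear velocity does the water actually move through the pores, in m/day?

Convert K: 0.117 cm/s × 864 = 101.1 m/day.
Hydraulic gradient i = (343.75 − 327.22) / 795 = 16.53 / 795 = 0.02079.
Darcy flux q = K · i = 101.1 × 0.02079 = 2.102 m/day.
Seepage velocity v = q / n_e = 2.102 / 0.11 = 19.11 m/day.

19.1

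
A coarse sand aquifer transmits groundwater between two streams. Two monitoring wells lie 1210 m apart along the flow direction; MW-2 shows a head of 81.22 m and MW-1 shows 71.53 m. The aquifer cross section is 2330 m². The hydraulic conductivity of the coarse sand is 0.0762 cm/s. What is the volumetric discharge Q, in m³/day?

1230

Convert K: 0.0762 cm/s × 864 = 65.84 m/day.
Hydraulic gradient i = (81.22 − 71.53) / 1210 = 9.69 / 1210 = 0.008008.
Darcy's law: Q = K · A · i = 65.84 × 2330 × 0.008008 = 1228 m³/day.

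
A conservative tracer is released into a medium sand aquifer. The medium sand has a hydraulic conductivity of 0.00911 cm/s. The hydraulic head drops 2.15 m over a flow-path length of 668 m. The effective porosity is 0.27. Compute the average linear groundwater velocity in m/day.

Convert K: 0.00911 cm/s × 864 = 7.871 m/day.
Hydraulic gradient i = Δh / L = 2.15 / 668 = 0.003219.
Darcy flux q = K · i = 7.871 × 0.003219 = 0.02533 m/day.
Seepage velocity v = q / n_e = 0.02533 / 0.27 = 0.09383 m/day.

0.0938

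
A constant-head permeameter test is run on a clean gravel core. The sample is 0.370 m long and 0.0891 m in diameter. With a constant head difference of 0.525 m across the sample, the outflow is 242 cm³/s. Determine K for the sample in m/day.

Cross-sectional area A = π·(d/2)² = π × (0.0891/2)² = 0.006235 m².
Convert discharge: 242 cm³/s = 0.0002420 m³/s.
Darcy's law rearranged: K = Q·L / (A·Δh) = 0.0002420 × 0.370 / (0.006235 × 0.525) = 0.02735 m/s = 2363 m/day.

2360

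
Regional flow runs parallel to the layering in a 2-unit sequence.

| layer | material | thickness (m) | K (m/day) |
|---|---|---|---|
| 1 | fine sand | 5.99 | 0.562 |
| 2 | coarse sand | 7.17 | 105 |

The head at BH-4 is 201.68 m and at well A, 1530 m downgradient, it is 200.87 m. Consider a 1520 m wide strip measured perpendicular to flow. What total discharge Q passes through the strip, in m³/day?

609

Flow is parallel to layering, so each bed carries its own Darcy discharge and the transmissivities add.
Σ(K_i·b_i) = 0.562×5.99 + 105×7.17 = 756.2 m²/day.
Hydraulic gradient i = (201.68 − 200.87) / 1530 = 0.81 / 1530 = 0.0005294.
Q = Σ(K_i·b_i) · W · i = 756.2 × 1520 × 0.0005294 = 608.5 m³/day.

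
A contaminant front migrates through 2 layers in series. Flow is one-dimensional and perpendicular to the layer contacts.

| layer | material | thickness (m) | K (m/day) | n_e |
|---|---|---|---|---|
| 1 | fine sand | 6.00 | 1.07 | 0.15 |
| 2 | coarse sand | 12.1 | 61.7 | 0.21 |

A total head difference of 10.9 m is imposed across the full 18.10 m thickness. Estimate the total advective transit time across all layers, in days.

With flow normal to the layers, continuity requires the same specific discharge q through every layer.
Σ(b_i/K_i) = 6.00/1.07 + 12.1/61.7 = 5.804 d.
q = Δh / Σ(b_i/K_i) = 10.9 / 5.804 = 1.878 m/day.
In each layer the seepage velocity is v_i = q/n_i, so the layer transit time is t_i = b_i·n_i / q:
  layer 1 (fine sand): t_1 = 6.00 × 0.15 / 1.878 = 0.4792 d
  layer 2 (coarse sand): t_2 = 12.1 × 0.21 / 1.878 = 1.353 d
Total t = Σ t_i = 1.832 days.

1.83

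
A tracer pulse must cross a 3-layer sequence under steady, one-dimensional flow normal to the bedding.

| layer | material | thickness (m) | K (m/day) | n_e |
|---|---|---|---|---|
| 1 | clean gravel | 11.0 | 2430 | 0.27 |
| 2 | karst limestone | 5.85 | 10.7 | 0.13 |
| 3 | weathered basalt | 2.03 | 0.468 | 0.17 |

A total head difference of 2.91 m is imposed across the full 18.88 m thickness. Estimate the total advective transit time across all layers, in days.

6.85

With flow normal to the layers, continuity requires the same specific discharge q through every layer.
Σ(b_i/K_i) = 11.0/2430 + 5.85/10.7 + 2.03/0.468 = 4.889 d.
q = Δh / Σ(b_i/K_i) = 2.91 / 4.889 = 0.5952 m/day.
In each layer the seepage velocity is v_i = q/n_i, so the layer transit time is t_i = b_i·n_i / q:
  layer 1 (clean gravel): t_1 = 11.0 × 0.27 / 0.5952 = 4.990 d
  layer 2 (karst limestone): t_2 = 5.85 × 0.13 / 0.5952 = 1.278 d
  layer 3 (weathered basalt): t_3 = 2.03 × 0.17 / 0.5952 = 0.5798 d
Total t = Σ t_i = 6.847 days.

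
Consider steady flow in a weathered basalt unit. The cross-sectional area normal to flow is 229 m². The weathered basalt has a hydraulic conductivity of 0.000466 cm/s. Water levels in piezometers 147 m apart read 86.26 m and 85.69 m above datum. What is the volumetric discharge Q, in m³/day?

Convert K: 0.000466 cm/s × 864 = 0.4026 m/day.
Hydraulic gradient i = (86.26 − 85.69) / 147 = 0.57 / 147 = 0.003878.
Darcy's law: Q = K · A · i = 0.4026 × 229.0 × 0.003878 = 0.3575 m³/day.

0.358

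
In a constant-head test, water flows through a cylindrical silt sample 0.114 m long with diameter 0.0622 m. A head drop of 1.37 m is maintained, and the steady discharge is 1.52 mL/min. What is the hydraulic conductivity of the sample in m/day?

Cross-sectional area A = π·(d/2)² = π × (0.0622/2)² = 0.003039 m².
Convert discharge: 1.52 mL/min = 2.533e-08 m³/s.
Darcy's law rearranged: K = Q·L / (A·Δh) = 2.533e-08 × 0.114 / (0.003039 × 1.37) = 6.938e-07 m/s = 0.05994 m/day.

0.0599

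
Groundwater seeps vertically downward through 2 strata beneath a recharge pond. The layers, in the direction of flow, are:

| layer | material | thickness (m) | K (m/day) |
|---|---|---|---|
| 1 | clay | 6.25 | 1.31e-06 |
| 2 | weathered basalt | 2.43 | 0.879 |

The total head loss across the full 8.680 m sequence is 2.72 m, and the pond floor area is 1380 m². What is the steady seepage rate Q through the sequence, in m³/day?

0.000787

Flow is perpendicular to layering, so the layers act in series and the equivalent K is the thickness-weighted harmonic mean.
Total thickness L = 6.25 + 2.43 = 8.680 m.
Σ(b_i/K_i) = 6.25/1.31e-06 + 2.43/0.879 = 4.771e+06 d.
K_eq = L / Σ(b_i/K_i) = 8.680 / 4.771e+06 = 1.819e-06 m/day.
Q = K_eq · A · (Δh/L) = 1.819e-06 × 1380 × (2.72/8.680) = 0.0007868 m³/day.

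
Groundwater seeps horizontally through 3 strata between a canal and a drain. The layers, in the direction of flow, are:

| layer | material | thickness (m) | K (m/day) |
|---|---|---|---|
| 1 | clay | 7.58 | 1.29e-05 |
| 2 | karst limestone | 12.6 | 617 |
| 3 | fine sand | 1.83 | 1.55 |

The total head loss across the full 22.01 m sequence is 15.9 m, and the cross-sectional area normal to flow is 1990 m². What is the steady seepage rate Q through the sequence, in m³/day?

0.0538

Flow is perpendicular to layering, so the layers act in series and the equivalent K is the thickness-weighted harmonic mean.
Total thickness L = 7.58 + 12.6 + 1.83 = 22.01 m.
Σ(b_i/K_i) = 7.58/1.29e-05 + 12.6/617 + 1.83/1.55 = 5.876e+05 d.
K_eq = L / Σ(b_i/K_i) = 22.01 / 5.876e+05 = 3.746e-05 m/day.
Q = K_eq · A · (Δh/L) = 3.746e-05 × 1990 × (15.9/22.01) = 0.05385 m³/day.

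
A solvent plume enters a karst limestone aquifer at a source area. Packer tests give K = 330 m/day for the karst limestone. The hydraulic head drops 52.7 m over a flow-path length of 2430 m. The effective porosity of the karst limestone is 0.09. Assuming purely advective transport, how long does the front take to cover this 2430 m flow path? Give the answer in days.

Hydraulic gradient i = Δh / L = 52.7 / 2430 = 0.02169.
Darcy flux q = K · i = 330.0 × 0.02169 = 7.157 m/day.
Seepage velocity v = q / n_e = 7.157 / 0.09 = 79.52 m/day.
Travel time t = L / v = 2430 / 79.52 = 30.56 days.

30.6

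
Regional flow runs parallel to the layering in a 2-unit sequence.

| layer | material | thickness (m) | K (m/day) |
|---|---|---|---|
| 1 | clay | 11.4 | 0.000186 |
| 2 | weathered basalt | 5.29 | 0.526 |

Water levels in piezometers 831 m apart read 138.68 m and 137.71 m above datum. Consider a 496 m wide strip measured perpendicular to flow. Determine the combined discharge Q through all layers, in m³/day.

Flow is parallel to layering, so each bed carries its own Darcy discharge and the transmissivities add.
Σ(K_i·b_i) = 0.000186×11.4 + 0.526×5.29 = 2.785 m²/day.
Hydraulic gradient i = (138.68 − 137.71) / 831 = 0.97 / 831 = 0.001167.
Q = Σ(K_i·b_i) · W · i = 2.785 × 496 × 0.001167 = 1.612 m³/day.

1.61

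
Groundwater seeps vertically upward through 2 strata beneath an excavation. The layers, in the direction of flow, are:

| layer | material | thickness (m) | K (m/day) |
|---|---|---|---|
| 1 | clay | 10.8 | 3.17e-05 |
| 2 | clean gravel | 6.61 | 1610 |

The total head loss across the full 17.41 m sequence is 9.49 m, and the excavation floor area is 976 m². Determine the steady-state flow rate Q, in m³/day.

Flow is perpendicular to layering, so the layers act in series and the equivalent K is the thickness-weighted harmonic mean.
Total thickness L = 10.8 + 6.61 = 17.41 m.
Σ(b_i/K_i) = 10.8/3.17e-05 + 6.61/1610 = 3.407e+05 d.
K_eq = L / Σ(b_i/K_i) = 17.41 / 3.407e+05 = 5.110e-05 m/day.
Q = K_eq · A · (Δh/L) = 5.110e-05 × 976 × (9.49/17.41) = 0.02719 m³/day.

0.0272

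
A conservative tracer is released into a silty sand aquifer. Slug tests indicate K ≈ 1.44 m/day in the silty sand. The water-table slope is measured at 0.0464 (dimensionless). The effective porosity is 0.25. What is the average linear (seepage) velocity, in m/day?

Hydraulic gradient i = 0.0464.
Darcy flux q = K · i = 1.440 × 0.04640 = 0.06682 m/day.
Seepage velocity v = q / n_e = 0.06682 / 0.25 = 0.2673 m/day.

0.267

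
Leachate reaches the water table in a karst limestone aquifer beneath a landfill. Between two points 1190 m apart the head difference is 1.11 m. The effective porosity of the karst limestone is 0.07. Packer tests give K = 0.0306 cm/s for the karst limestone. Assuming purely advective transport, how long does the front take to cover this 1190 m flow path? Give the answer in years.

Convert K: 0.0306 cm/s × 864 = 26.44 m/day.
Hydraulic gradient i = Δh / L = 1.11 / 1190 = 0.0009328.
Darcy flux q = K · i = 26.44 × 0.0009328 = 0.02466 m/day.
Seepage velocity v = q / n_e = 0.02466 / 0.07 = 0.3523 m/day.
Travel time t = L / v = 1190 / 0.3523 = 3378 days = 9.248 years.

9.25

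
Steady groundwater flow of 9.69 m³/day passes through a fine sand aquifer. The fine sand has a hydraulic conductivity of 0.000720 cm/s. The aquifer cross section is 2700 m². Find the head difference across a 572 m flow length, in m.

3.30

Convert K: 0.000720 cm/s × 864 = 0.6221 m/day.
From Q = K·A·i, i = Q / (K·A) = 9.69 / (0.6221 × 2700) = 0.005769.
Head loss Δh = i · L = 0.005769 × 572 = 3.300 m.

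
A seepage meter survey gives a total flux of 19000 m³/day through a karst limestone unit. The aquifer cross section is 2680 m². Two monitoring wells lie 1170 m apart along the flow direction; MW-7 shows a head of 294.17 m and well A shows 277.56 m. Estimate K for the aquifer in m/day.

Hydraulic gradient i = (294.17 − 277.56) / 1170 = 16.61 / 1170 = 0.01420.
From Q = K·A·i, K = Q / (A·i) = 19000 / (2680 × 0.01420) = 499.4 m/day.

499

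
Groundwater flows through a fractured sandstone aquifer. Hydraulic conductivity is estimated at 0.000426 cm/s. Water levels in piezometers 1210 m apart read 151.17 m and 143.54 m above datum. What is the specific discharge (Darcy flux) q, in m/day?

0.00232

Convert K: 0.000426 cm/s × 864 = 0.3681 m/day.
Hydraulic gradient i = (151.17 − 143.54) / 1210 = 7.63 / 1210 = 0.006306.
Specific discharge q = K · i = 0.3681 × 0.006306 = 0.002321 m/day.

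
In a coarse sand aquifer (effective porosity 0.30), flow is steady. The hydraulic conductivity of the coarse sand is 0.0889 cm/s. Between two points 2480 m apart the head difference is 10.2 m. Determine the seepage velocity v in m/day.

Convert K: 0.0889 cm/s × 864 = 76.81 m/day.
Hydraulic gradient i = Δh / L = 10.2 / 2480 = 0.004113.
Darcy flux q = K · i = 76.81 × 0.004113 = 0.3159 m/day.
Seepage velocity v = q / n_e = 0.3159 / 0.30 = 1.053 m/day.

1.05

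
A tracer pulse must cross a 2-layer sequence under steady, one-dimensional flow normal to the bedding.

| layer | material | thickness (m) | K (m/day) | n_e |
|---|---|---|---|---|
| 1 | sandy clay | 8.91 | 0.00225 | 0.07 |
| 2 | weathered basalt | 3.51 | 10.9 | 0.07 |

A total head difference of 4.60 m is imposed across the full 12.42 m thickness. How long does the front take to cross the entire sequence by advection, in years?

With flow normal to the layers, continuity requires the same specific discharge q through every layer.
Σ(b_i/K_i) = 8.91/0.00225 + 3.51/10.9 = 3960 d.
q = Δh / Σ(b_i/K_i) = 4.60 / 3960 = 0.001162 m/day.
In each layer the seepage velocity is v_i = q/n_i, so the layer transit time is t_i = b_i·n_i / q:
  layer 1 (sandy clay): t_1 = 8.91 × 0.07 / 0.001162 = 537.0 d
  layer 2 (weathered basalt): t_2 = 3.51 × 0.07 / 0.001162 = 211.5 d
Total t = Σ t_i = 748.5 days = 2.049 years.

2.05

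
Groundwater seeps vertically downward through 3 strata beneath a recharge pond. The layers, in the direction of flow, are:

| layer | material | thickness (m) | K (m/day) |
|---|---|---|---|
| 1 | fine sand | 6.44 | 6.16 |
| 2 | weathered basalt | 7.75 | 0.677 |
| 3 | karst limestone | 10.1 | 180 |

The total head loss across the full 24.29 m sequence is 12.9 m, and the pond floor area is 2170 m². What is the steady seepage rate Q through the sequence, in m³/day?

Flow is perpendicular to layering, so the layers act in series and the equivalent K is the thickness-weighted harmonic mean.
Total thickness L = 6.44 + 7.75 + 10.1 = 24.29 m.
Σ(b_i/K_i) = 6.44/6.16 + 7.75/0.677 + 10.1/180 = 12.55 d.
K_eq = L / Σ(b_i/K_i) = 24.29 / 12.55 = 1.936 m/day.
Q = K_eq · A · (Δh/L) = 1.936 × 2170 × (12.9/24.29) = 2231 m³/day.

2230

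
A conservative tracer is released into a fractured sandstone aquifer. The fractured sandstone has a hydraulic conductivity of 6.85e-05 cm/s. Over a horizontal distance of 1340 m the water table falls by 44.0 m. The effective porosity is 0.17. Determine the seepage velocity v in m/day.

0.0114

Convert K: 6.85e-05 cm/s × 864 = 0.05918 m/day.
Hydraulic gradient i = Δh / L = 44.0 / 1340 = 0.03284.
Darcy flux q = K · i = 0.05918 × 0.03284 = 0.001943 m/day.
Seepage velocity v = q / n_e = 0.001943 / 0.17 = 0.01143 m/day.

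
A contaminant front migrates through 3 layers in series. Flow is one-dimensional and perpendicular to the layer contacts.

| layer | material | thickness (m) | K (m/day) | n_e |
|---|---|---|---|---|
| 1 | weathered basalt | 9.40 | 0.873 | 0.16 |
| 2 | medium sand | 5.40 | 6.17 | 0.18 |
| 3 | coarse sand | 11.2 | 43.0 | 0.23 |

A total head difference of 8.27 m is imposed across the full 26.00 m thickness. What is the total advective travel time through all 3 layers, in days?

7.27

With flow normal to the layers, continuity requires the same specific discharge q through every layer.
Σ(b_i/K_i) = 9.40/0.873 + 5.40/6.17 + 11.2/43.0 = 11.90 d.
q = Δh / Σ(b_i/K_i) = 8.27 / 11.90 = 0.6948 m/day.
In each layer the seepage velocity is v_i = q/n_i, so the layer transit time is t_i = b_i·n_i / q:
  layer 1 (weathered basalt): t_1 = 9.40 × 0.16 / 0.6948 = 2.165 d
  layer 2 (medium sand): t_2 = 5.40 × 0.18 / 0.6948 = 1.399 d
  layer 3 (coarse sand): t_3 = 11.2 × 0.23 / 0.6948 = 3.708 d
Total t = Σ t_i = 7.271 days.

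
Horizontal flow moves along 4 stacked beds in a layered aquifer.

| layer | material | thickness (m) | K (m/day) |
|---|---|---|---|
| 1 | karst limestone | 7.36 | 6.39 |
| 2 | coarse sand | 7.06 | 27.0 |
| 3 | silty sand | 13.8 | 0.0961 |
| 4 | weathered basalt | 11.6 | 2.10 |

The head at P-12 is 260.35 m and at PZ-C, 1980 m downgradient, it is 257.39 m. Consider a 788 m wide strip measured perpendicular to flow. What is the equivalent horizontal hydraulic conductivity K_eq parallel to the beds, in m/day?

Flow is parallel to layering, so each bed carries its own Darcy discharge and the transmissivities add.
Σ(K_i·b_i) = 6.39×7.36 + 27.0×7.06 + 0.0961×13.8 + 2.10×11.6 = 263.3 m²/day.
Total thickness b = 39.82 m, so K_eq = Σ(K_i·b_i)/b = 6.613 m/day.

6.61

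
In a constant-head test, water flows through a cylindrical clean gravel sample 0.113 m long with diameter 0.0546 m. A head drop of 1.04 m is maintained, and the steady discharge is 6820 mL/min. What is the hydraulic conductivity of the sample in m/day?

456

Cross-sectional area A = π·(d/2)² = π × (0.0546/2)² = 0.002341 m².
Convert discharge: 6820 mL/min = 0.0001137 m³/s.
Darcy's law rearranged: K = Q·L / (A·Δh) = 0.0001137 × 0.113 / (0.002341 × 1.04) = 0.005275 m/s = 455.7 m/day.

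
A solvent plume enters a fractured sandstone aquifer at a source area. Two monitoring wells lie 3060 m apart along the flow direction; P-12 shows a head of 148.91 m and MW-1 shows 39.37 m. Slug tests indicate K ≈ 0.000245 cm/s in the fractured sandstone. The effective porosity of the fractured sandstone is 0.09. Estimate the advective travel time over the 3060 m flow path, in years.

99.5

Convert K: 0.000245 cm/s × 864 = 0.2117 m/day.
Hydraulic gradient i = (148.91 − 39.37) / 3060 = 109.54 / 3060 = 0.03580.
Darcy flux q = K · i = 0.2117 × 0.03580 = 0.007578 m/day.
Seepage velocity v = q / n_e = 0.007578 / 0.09 = 0.08420 m/day.
Travel time t = L / v = 3060 / 0.08420 = 36344 days = 99.50 years.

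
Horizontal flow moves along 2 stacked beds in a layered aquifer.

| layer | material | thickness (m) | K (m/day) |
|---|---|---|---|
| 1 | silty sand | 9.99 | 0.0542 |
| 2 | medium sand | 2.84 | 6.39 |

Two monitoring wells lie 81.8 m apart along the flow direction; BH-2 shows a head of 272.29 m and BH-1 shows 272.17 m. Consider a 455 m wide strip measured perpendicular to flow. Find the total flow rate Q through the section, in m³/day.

Flow is parallel to layering, so each bed carries its own Darcy discharge and the transmissivities add.
Σ(K_i·b_i) = 0.0542×9.99 + 6.39×2.84 = 18.69 m²/day.
Hydraulic gradient i = (272.29 − 272.17) / 81.8 = 0.12 / 81.8 = 0.001467.
Q = Σ(K_i·b_i) · W · i = 18.69 × 455 × 0.001467 = 12.47 m³/day.

12.5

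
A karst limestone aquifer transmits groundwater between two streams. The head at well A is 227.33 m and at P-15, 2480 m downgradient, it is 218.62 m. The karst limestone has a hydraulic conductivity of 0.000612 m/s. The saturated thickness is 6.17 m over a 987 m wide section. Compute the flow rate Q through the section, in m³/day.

Convert K: 0.000612 m/s × 86400 = 52.88 m/day.
Cross-sectional area A = 987 × 6.17 = 6090 m².
Hydraulic gradient i = (227.33 − 218.62) / 2480 = 8.71 / 2480 = 0.003512.
Darcy's law: Q = K · A · i = 52.88 × 6090 × 0.003512 = 1131 m³/day.

1130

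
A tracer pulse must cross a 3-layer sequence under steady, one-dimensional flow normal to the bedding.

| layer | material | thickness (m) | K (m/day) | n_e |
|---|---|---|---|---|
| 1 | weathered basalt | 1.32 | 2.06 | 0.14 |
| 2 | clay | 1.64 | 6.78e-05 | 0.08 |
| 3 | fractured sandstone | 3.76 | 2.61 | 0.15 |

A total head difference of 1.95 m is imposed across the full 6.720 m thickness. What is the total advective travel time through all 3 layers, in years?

With flow normal to the layers, continuity requires the same specific discharge q through every layer.
Σ(b_i/K_i) = 1.32/2.06 + 1.64/6.78e-05 + 3.76/2.61 = 24191 d.
q = Δh / Σ(b_i/K_i) = 1.95 / 24191 = 8.061e-05 m/day.
In each layer the seepage velocity is v_i = q/n_i, so the layer transit time is t_i = b_i·n_i / q:
  layer 1 (weathered basalt): t_1 = 1.32 × 0.14 / 8.061e-05 = 2293 d
  layer 2 (clay): t_2 = 1.64 × 0.08 / 8.061e-05 = 1628 d
  layer 3 (fractured sandstone): t_3 = 3.76 × 0.15 / 8.061e-05 = 6997 d
Total t = Σ t_i = 10917 days = 29.89 years.

29.9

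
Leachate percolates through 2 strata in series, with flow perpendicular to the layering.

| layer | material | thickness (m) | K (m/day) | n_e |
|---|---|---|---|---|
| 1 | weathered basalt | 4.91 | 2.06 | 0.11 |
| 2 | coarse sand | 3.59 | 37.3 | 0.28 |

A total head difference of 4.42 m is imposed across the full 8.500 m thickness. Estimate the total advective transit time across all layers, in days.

0.867

With flow normal to the layers, continuity requires the same specific discharge q through every layer.
Σ(b_i/K_i) = 4.91/2.06 + 3.59/37.3 = 2.480 d.
q = Δh / Σ(b_i/K_i) = 4.42 / 2.480 = 1.782 m/day.
In each layer the seepage velocity is v_i = q/n_i, so the layer transit time is t_i = b_i·n_i / q:
  layer 1 (weathered basalt): t_1 = 4.91 × 0.11 / 1.782 = 0.3030 d
  layer 2 (coarse sand): t_2 = 3.59 × 0.28 / 1.782 = 0.5639 d
Total t = Σ t_i = 0.8670 days.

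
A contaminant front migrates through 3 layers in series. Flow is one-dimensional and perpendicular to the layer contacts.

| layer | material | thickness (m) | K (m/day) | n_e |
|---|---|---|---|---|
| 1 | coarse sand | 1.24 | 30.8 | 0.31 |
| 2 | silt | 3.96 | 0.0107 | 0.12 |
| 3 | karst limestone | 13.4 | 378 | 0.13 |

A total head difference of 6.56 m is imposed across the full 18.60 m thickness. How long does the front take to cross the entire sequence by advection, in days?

With flow normal to the layers, continuity requires the same specific discharge q through every layer.
Σ(b_i/K_i) = 1.24/30.8 + 3.96/0.0107 + 13.4/378 = 370.2 d.
q = Δh / Σ(b_i/K_i) = 6.56 / 370.2 = 0.01772 m/day.
In each layer the seepage velocity is v_i = q/n_i, so the layer transit time is t_i = b_i·n_i / q:
  layer 1 (coarse sand): t_1 = 1.24 × 0.31 / 0.01772 = 21.69 d
  layer 2 (silt): t_2 = 3.96 × 0.12 / 0.01772 = 26.81 d
  layer 3 (karst limestone): t_3 = 13.4 × 0.13 / 0.01772 = 98.30 d
Total t = Σ t_i = 146.8 days.

147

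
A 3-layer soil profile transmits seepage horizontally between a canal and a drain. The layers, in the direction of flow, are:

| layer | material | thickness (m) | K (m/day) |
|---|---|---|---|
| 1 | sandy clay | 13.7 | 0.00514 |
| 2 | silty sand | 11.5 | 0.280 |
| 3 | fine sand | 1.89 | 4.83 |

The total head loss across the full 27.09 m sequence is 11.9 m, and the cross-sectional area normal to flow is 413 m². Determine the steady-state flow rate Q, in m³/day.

Flow is perpendicular to layering, so the layers act in series and the equivalent K is the thickness-weighted harmonic mean.
Total thickness L = 13.7 + 11.5 + 1.89 = 27.09 m.
Σ(b_i/K_i) = 13.7/0.00514 + 11.5/0.280 + 1.89/4.83 = 2707 d.
K_eq = L / Σ(b_i/K_i) = 27.09 / 2707 = 0.01001 m/day.
Q = K_eq · A · (Δh/L) = 0.01001 × 413 × (11.9/27.09) = 1.816 m³/day.

1.82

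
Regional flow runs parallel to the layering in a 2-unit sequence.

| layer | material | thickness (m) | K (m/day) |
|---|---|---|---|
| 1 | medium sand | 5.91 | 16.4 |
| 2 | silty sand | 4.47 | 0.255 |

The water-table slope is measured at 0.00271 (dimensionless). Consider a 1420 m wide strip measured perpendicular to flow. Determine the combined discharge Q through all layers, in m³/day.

377

Flow is parallel to layering, so each bed carries its own Darcy discharge and the transmissivities add.
Σ(K_i·b_i) = 16.4×5.91 + 0.255×4.47 = 98.06 m²/day.
Hydraulic gradient i = 0.00271.
Q = Σ(K_i·b_i) · W · i = 98.06 × 1420 × 0.002710 = 377.4 m³/day.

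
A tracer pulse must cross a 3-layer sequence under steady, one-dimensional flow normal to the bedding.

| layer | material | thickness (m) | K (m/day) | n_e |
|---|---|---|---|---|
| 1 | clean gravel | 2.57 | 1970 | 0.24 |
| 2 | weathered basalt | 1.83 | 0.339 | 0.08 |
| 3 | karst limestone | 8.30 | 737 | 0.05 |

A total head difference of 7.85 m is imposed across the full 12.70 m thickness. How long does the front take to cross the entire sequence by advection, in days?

0.812

With flow normal to the layers, continuity requires the same specific discharge q through every layer.
Σ(b_i/K_i) = 2.57/1970 + 1.83/0.339 + 8.30/737 = 5.411 d.
q = Δh / Σ(b_i/K_i) = 7.85 / 5.411 = 1.451 m/day.
In each layer the seepage velocity is v_i = q/n_i, so the layer transit time is t_i = b_i·n_i / q:
  layer 1 (clean gravel): t_1 = 2.57 × 0.24 / 1.451 = 0.4251 d
  layer 2 (weathered basalt): t_2 = 1.83 × 0.08 / 1.451 = 0.1009 d
  layer 3 (karst limestone): t_3 = 8.30 × 0.05 / 1.451 = 0.2860 d
Total t = Σ t_i = 0.8121 days.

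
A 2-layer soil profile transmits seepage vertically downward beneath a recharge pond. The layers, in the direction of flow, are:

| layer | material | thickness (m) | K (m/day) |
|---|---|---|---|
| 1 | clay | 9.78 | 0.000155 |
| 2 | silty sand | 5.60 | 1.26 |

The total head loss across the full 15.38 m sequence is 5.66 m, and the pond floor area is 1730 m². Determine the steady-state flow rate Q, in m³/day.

Flow is perpendicular to layering, so the layers act in series and the equivalent K is the thickness-weighted harmonic mean.
Total thickness L = 9.78 + 5.60 = 15.38 m.
Σ(b_i/K_i) = 9.78/0.000155 + 5.60/1.26 = 63101 d.
K_eq = L / Σ(b_i/K_i) = 15.38 / 63101 = 0.0002437 m/day.
Q = K_eq · A · (Δh/L) = 0.0002437 × 1730 × (5.66/15.38) = 0.1552 m³/day.

0.155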